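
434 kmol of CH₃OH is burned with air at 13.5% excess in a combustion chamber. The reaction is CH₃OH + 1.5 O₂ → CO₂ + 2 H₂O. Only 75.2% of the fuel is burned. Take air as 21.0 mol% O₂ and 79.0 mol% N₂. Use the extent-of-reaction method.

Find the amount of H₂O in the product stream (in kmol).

Stoichiometric O₂ = 1.5 × 434 = 651 kmol; O₂ fed = 651 × 1.135 = 738.9 kmol.
N₂ fed = 738.9 × 79/21 = 2780 kmol.
Fuel reacted = 0.752 × 434 → ξ = 326.4 kmol.
Outlet (n = n₀ + ν ξ):
  CH₃OH: 434 − 1(326.4) = 107.6
  O₂: 738.9 − 1.5(326.4) = 249.3
  N₂: 2780 (inert)
  CO₂: 0 + 1(326.4) = 326.4
  H₂O: 0 + 2(326.4) = 652.7

653 kmol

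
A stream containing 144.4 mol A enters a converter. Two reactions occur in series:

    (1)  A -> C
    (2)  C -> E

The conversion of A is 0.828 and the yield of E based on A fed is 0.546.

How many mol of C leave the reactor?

40.7 mol

Conversion of A: A consumed = 1ξ₁ = 0.828 × 144.4 → ξ₁ = 119.6 mol.
Yield of E: 1ξ₂ / 144.4 = 0.546 → ξ₂ = 78.84 mol.
Outlet amounts (n = n₀ + Σ ν·ξ):
  A: 144.4 − 1(119.6) = 24.84
  C: 0 + 1(119.6) − 1(78.84) = 40.72
  E: 0 + 1(78.84) = 78.84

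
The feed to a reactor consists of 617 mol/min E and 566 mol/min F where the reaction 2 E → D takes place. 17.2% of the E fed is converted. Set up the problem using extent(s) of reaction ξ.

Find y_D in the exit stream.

E reacted = 0.172 × 617 = 106.1 mol/min; ν_E = −2, so ξ = 106.1/2 = 53.06 mol/min.
Outlet amounts (n = n₀ + ν ξ):
  E: 617 − 2(53.06) = 510.9
  D: 0 + 1(53.06) = 53.06
  F: 566 (inert)
Total out = 1130 mol/min; y_D = 53.06 / 1130 = 0.04696.

0.047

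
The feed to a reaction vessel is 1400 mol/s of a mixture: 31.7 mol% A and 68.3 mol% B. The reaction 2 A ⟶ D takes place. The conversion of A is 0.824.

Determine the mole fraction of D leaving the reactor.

0.15

A reacted = 0.824 × 443.8 = 365.7 mol/s; ν_A = −2, so ξ = 365.7/2 = 182.8 mol/s.
Outlet amounts (n = n₀ + ν ξ):
  A: 443.8 − 2(182.8) = 78.11
  D: 0 + 1(182.8) = 182.8
  B: 956.2 (inert)
Total out = 1217 mol/s; y_D = 182.8 / 1217 = 0.1502.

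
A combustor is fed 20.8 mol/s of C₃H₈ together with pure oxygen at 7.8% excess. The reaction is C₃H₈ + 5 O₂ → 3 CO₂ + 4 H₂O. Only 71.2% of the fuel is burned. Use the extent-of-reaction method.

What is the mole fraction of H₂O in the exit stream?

0.401

Stoichiometric O₂ = 5 × 20.8 = 104 mol/s; O₂ fed = 104 × 1.078 = 112.1 mol/s.
Fuel reacted = 0.712 × 20.8 → ξ = 14.81 mol/s.
Outlet (n = n₀ + ν ξ):
  C₃H₈: 20.8 − 1(14.81) = 5.99
  O₂: 112.1 − 5(14.81) = 38.06
  CO₂: 0 + 3(14.81) = 44.43
  H₂O: 0 + 4(14.81) = 59.24
Total out = 147.7 mol/s; y_H₂O = 59.24 / 147.7 = 0.401.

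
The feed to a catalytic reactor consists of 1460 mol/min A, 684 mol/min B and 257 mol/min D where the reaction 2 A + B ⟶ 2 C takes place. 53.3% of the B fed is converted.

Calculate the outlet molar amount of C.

B reacted = 0.533 × 684 = 364.6 mol/min; ν_B = −1, so ξ = 364.6/1 = 364.6 mol/min.
Outlet amounts (n = n₀ + ν ξ):
  A: 1460 − 2(364.6) = 730.9
  B: 684 − 1(364.6) = 319.4
  C: 0 + 2(364.6) = 729.1
  D: 257 (inert)

729 mol/min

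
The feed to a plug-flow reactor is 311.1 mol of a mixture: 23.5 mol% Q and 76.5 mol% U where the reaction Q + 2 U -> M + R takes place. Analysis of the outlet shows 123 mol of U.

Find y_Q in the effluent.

For U: n = n₀ − 2ξ → 123 = 238 − 2ξ, giving ξ = 57.5 mol.
Outlet amounts (n = n₀ + ν ξ):
  Q: 73.11 − 1(57.5) = 15.61
  U: 238 − 2(57.5) = 123
  M: 0 + 1(57.5) = 57.5
  R: 0 + 1(57.5) = 57.5
Total out = 253.6 mol; y_Q = 15.61 / 253.6 = 0.06156.

0.0616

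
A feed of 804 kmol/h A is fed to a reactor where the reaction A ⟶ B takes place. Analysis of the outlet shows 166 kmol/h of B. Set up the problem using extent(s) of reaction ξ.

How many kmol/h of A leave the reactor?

For B: n = n₀ + 1ξ → 166 = 0 + 1ξ, giving ξ = 166 kmol/h.
Outlet amounts (n = n₀ + ν ξ):
  A: 804 − 1(166) = 638
  B: 0 + 1(166) = 166

638 kmol/h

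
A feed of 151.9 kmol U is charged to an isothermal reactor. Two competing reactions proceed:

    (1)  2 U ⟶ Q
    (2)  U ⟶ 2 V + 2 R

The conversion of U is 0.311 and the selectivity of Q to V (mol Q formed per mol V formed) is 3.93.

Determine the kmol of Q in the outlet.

22.2 kmol

Conversion of U: U consumed = 0.311 × 151.9 = 47.24 kmol = 2ξ₁ + 1ξ₂.
Selectivity: 1ξ₁ / (2ξ₂) = 3.93 → ξ₁ = 7.86 ξ₂.
Substitute: (2·7.86 + 1) ξ₂ = 47.24 → ξ₂ = 2.825 kmol, ξ₁ = 22.21 kmol.
Outlet amounts (n = n₀ + Σ ν·ξ):
  U: 151.9 − 2(22.21) − 1(2.825) = 104.7
  Q: 0 + 1(22.21) = 22.21
  V: 0 + 2(2.825) = 5.651
  R: 0 + 2(2.825) = 5.651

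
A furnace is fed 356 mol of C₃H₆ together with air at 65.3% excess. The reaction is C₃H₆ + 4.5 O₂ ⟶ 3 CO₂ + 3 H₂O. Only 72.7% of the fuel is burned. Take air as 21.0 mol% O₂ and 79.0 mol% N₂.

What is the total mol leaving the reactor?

Stoichiometric O₂ = 4.5 × 356 = 1602 mol; O₂ fed = 1602 × 1.653 = 2648 mol.
N₂ fed = 2648 × 79/21 = 9962 mol.
Fuel reacted = 0.727 × 356 → ξ = 258.8 mol.
Outlet (n = n₀ + ν ξ):
  C₃H₆: 356 − 1(258.8) = 97.19
  O₂: 2648 − 4.5(258.8) = 1483
  N₂: 9962 (inert)
  CO₂: 0 + 3(258.8) = 776.4
  H₂O: 0 + 3(258.8) = 776.4
Total out = 97.19 + 1483 + 9962 + 776.4 + 776.4 = 13100 mol.

13100 mol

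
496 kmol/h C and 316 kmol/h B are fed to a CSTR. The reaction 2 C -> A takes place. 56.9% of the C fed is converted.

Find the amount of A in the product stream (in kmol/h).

C reacted = 0.569 × 496 = 282.2 kmol/h; ν_C = −2, so ξ = 282.2/2 = 141.1 kmol/h.
Outlet amounts (n = n₀ + ν ξ):
  C: 496 − 2(141.1) = 213.8
  A: 0 + 1(141.1) = 141.1
  B: 316 (inert)

141 kmol/h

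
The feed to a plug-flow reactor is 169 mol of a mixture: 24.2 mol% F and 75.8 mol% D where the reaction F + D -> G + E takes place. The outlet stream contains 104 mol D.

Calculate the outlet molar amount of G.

For D: n = n₀ − 1ξ → 104 = 128.1 − 1ξ, giving ξ = 24.1 mol.
Outlet amounts (n = n₀ + ν ξ):
  F: 40.9 − 1(24.1) = 16.8
  D: 128.1 − 1(24.1) = 104
  G: 0 + 1(24.1) = 24.1
  E: 0 + 1(24.1) = 24.1

24.1 mol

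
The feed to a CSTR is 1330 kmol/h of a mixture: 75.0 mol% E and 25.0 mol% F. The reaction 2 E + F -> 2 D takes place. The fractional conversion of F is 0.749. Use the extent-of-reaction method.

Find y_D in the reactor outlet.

0.461

F reacted = 0.749 × 332.5 = 249 kmol/h; ν_F = −1, so ξ = 249/1 = 249 kmol/h.
Outlet amounts (n = n₀ + ν ξ):
  E: 997.5 − 2(249) = 499.4
  F: 332.5 − 1(249) = 83.46
  D: 0 + 2(249) = 498.1
Total out = 1081 kmol/h; y_D = 498.1 / 1081 = 0.4608.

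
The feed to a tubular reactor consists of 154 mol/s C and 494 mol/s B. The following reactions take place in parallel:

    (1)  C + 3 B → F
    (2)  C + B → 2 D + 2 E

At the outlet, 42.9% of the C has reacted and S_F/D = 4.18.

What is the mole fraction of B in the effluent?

0.639

Conversion of C: C consumed = 0.429 × 154 = 66.07 mol/s = 1ξ₁ + 1ξ₂.
Selectivity: 1ξ₁ / (2ξ₂) = 4.18 → ξ₁ = 8.36 ξ₂.
Substitute: (1·8.36 + 1) ξ₂ = 66.07 → ξ₂ = 7.058 mol/s, ξ₁ = 59.01 mol/s.
Outlet amounts (n = n₀ + Σ ν·ξ):
  C: 154 − 1(59.01) − 1(7.058) = 87.93
  B: 494 − 3(59.01) − 1(7.058) = 309.9
  F: 0 + 1(59.01) = 59.01
  D: 0 + 2(7.058) = 14.12
  E: 0 + 2(7.058) = 14.12
Total out = 485.1 mol/s; y_B = 309.9 / 485.1 = 0.6389.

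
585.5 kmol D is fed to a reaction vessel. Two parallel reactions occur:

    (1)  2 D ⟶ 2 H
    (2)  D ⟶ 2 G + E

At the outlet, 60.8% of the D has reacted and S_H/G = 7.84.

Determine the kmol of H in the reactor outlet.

335 kmol

Conversion of D: D consumed = 0.608 × 585.5 = 356 kmol = 2ξ₁ + 1ξ₂.
Selectivity: 2ξ₁ / (2ξ₂) = 7.84 → ξ₁ = 7.84 ξ₂.
Substitute: (2·7.84 + 1) ξ₂ = 356 → ξ₂ = 21.34 kmol, ξ₁ = 167.3 kmol.
Outlet amounts (n = n₀ + Σ ν·ξ):
  D: 585.5 − 2(167.3) − 1(21.34) = 229.5
  H: 0 + 2(167.3) = 334.6
  G: 0 + 2(21.34) = 42.68
  E: 0 + 1(21.34) = 21.34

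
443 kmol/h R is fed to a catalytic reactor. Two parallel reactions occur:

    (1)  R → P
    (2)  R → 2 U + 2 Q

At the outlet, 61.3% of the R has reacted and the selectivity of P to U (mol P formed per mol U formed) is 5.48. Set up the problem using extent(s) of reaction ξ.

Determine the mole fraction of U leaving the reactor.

0.0888

Conversion of R: R consumed = 0.613 × 443 = 271.6 kmol/h = 1ξ₁ + 1ξ₂.
Selectivity: 1ξ₁ / (2ξ₂) = 5.48 → ξ₁ = 10.96 ξ₂.
Substitute: (1·10.96 + 1) ξ₂ = 271.6 → ξ₂ = 22.71 kmol/h, ξ₁ = 248.9 kmol/h.
Outlet amounts (n = n₀ + Σ ν·ξ):
  R: 443 − 1(248.9) − 1(22.71) = 171.4
  P: 0 + 1(248.9) = 248.9
  U: 0 + 2(22.71) = 45.41
  Q: 0 + 2(22.71) = 45.41
Total out = 511.1 kmol/h; y_U = 45.41 / 511.1 = 0.08885.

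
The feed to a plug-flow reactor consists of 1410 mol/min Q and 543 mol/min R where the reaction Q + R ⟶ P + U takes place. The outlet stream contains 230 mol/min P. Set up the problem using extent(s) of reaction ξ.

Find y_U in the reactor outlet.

0.118

For P: n = n₀ + 1ξ → 230 = 0 + 1ξ, giving ξ = 230 mol/min.
Outlet amounts (n = n₀ + ν ξ):
  Q: 1410 − 1(230) = 1180
  R: 543 − 1(230) = 313
  P: 0 + 1(230) = 230
  U: 0 + 1(230) = 230
Total out = 1953 mol/min; y_U = 230 / 1953 = 0.1178.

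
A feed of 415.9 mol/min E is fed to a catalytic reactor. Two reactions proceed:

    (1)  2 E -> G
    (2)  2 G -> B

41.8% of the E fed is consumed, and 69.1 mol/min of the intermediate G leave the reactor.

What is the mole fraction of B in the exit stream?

Conversion of E: E consumed = 2ξ₁ = 0.418 × 415.9 → ξ₁ = 86.92 mol/min.
G balance: n_G = 0 + 1ξ₁ − 2ξ₂ = 69.1 → ξ₂ = (1·86.92 − 69.1)/2 = 8.912 mol/min.
Outlet amounts (n = n₀ + Σ ν·ξ):
  E: 415.9 − 2(86.92) = 242.1
  G: 0 + 1(86.92) − 2(8.912) = 69.1
  B: 0 + 1(8.912) = 8.912
Total out = 320.1 mol/min; y_B = 8.912 / 320.1 = 0.02784.

0.0278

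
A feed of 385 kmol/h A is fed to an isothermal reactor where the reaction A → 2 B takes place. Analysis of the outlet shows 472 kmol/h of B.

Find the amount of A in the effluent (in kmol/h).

For B: n = n₀ + 2ξ → 472 = 0 + 2ξ, giving ξ = 236 kmol/h.
Outlet amounts (n = n₀ + ν ξ):
  A: 385 − 1(236) = 149
  B: 0 + 2(236) = 472

149 kmol/h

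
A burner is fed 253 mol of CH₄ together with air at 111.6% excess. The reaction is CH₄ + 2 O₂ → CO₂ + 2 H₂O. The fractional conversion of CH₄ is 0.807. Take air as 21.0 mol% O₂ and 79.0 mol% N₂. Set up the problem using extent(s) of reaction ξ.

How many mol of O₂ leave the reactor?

662 mol

Stoichiometric O₂ = 2 × 253 = 506 mol; O₂ fed = 506 × 2.116 = 1071 mol.
N₂ fed = 1071 × 79/21 = 4028 mol.
Fuel reacted = 0.807 × 253 → ξ = 204.2 mol.
Outlet (n = n₀ + ν ξ):
  CH₄: 253 − 1(204.2) = 48.83
  O₂: 1071 − 2(204.2) = 662.4
  N₂: 4028 (inert)
  CO₂: 0 + 1(204.2) = 204.2
  H₂O: 0 + 2(204.2) = 408.3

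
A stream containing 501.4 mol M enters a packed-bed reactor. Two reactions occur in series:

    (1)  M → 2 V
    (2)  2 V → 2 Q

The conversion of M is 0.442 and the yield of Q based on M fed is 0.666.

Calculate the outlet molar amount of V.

109 mol

Conversion of M: M consumed = 1ξ₁ = 0.442 × 501.4 → ξ₁ = 221.6 mol.
Yield of Q: 2ξ₂ / 501.4 = 0.666 → ξ₂ = 167 mol.
Outlet amounts (n = n₀ + Σ ν·ξ):
  M: 501.4 − 1(221.6) = 279.8
  V: 0 + 2(221.6) − 2(167) = 109.3
  Q: 0 + 2(167) = 333.9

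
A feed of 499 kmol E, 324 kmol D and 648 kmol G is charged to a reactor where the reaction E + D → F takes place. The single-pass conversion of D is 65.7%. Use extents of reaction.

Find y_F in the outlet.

0.169

D reacted = 0.657 × 324 = 212.9 kmol; ν_D = −1, so ξ = 212.9/1 = 212.9 kmol.
Outlet amounts (n = n₀ + ν ξ):
  E: 499 − 1(212.9) = 286.1
  D: 324 − 1(212.9) = 111.1
  F: 0 + 1(212.9) = 212.9
  G: 648 (inert)
Total out = 1258 kmol; y_F = 212.9 / 1258 = 0.1692.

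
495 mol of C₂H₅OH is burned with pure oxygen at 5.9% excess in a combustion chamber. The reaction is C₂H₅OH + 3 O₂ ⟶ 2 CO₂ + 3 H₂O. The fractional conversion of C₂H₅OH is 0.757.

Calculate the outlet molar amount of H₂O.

Stoichiometric O₂ = 3 × 495 = 1485 mol; O₂ fed = 1485 × 1.059 = 1573 mol.
Fuel reacted = 0.757 × 495 → ξ = 374.7 mol.
Outlet (n = n₀ + ν ξ):
  C₂H₅OH: 495 − 1(374.7) = 120.3
  O₂: 1573 − 3(374.7) = 448.5
  CO₂: 0 + 2(374.7) = 749.4
  H₂O: 0 + 3(374.7) = 1124

1120 mol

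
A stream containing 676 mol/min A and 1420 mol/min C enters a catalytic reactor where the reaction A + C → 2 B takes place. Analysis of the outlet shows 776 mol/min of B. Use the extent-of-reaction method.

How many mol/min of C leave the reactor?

1030 mol/min

For B: n = n₀ + 2ξ → 776 = 0 + 2ξ, giving ξ = 388 mol/min.
Outlet amounts (n = n₀ + ν ξ):
  A: 676 − 1(388) = 288
  C: 1420 − 1(388) = 1032
  B: 0 + 2(388) = 776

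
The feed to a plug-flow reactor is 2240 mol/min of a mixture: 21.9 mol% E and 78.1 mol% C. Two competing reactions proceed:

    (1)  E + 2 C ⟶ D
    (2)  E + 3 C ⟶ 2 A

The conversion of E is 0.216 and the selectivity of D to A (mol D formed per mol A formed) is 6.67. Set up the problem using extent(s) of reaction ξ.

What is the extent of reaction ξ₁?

ξ₁ = 98.6 mol/min

Conversion of E: E consumed = 0.216 × 490.6 = 106 mol/min = 1ξ₁ + 1ξ₂.
Selectivity: 1ξ₁ / (2ξ₂) = 6.67 → ξ₁ = 13.34 ξ₂.
Substitute: (1·13.34 + 1) ξ₂ = 106 → ξ₂ = 7.389 mol/min, ξ₁ = 98.57 mol/min.
Outlet amounts (n = n₀ + Σ ν·ξ):
  E: 490.6 − 1(98.57) − 1(7.389) = 384.6
  C: 1749 − 2(98.57) − 3(7.389) = 1530
  D: 0 + 1(98.57) = 98.57
  A: 0 + 2(7.389) = 14.78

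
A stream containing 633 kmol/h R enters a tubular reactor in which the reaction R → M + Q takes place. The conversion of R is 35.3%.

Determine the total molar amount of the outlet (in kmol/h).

856 kmol/h

R reacted = 0.353 × 633 = 223.4 kmol/h; ν_R = −1, so ξ = 223.4/1 = 223.4 kmol/h.
Outlet amounts (n = n₀ + ν ξ):
  R: 633 − 1(223.4) = 409.6
  M: 0 + 1(223.4) = 223.4
  Q: 0 + 1(223.4) = 223.4
Total out = 409.6 + 223.4 + 223.4 = 856.4 kmol/h.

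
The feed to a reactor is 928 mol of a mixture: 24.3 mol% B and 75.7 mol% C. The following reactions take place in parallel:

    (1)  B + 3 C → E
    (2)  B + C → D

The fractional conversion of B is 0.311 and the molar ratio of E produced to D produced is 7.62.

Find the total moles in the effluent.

Conversion of B: B consumed = 0.311 × 225.5 = 70.13 mol = 1ξ₁ + 1ξ₂.
Selectivity: 1ξ₁ / (1ξ₂) = 7.62 → ξ₁ = 7.62 ξ₂.
Substitute: (1·7.62 + 1) ξ₂ = 70.13 → ξ₂ = 8.136 mol, ξ₁ = 62 mol.
Outlet amounts (n = n₀ + Σ ν·ξ):
  B: 225.5 − 1(62) − 1(8.136) = 155.4
  C: 702.5 − 3(62) − 1(8.136) = 508.4
  E: 0 + 1(62) = 62
  D: 0 + 1(8.136) = 8.136
Total out = 155.4 + 508.4 + 62 + 8.136 = 733.9 mol.

734 mol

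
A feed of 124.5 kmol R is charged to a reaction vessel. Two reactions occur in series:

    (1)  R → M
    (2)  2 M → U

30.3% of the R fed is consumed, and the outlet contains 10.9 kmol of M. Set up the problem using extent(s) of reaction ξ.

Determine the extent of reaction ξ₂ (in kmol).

ξ₂ = 13.4 kmol

Conversion of R: R consumed = 1ξ₁ = 0.303 × 124.5 → ξ₁ = 37.72 kmol.
M balance: n_M = 0 + 1ξ₁ − 2ξ₂ = 10.9 → ξ₂ = (1·37.72 − 10.9)/2 = 13.41 kmol.
Outlet amounts (n = n₀ + Σ ν·ξ):
  R: 124.5 − 1(37.72) = 86.78
  M: 0 + 1(37.72) − 2(13.41) = 10.9
  U: 0 + 1(13.41) = 13.41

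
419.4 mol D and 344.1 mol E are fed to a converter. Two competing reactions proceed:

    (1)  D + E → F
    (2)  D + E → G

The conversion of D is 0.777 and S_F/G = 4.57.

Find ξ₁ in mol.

Conversion of D: D consumed = 0.777 × 419.4 = 325.9 mol = 1ξ₁ + 1ξ₂.
Selectivity: 1ξ₁ / (1ξ₂) = 4.57 → ξ₁ = 4.57 ξ₂.
Substitute: (1·4.57 + 1) ξ₂ = 325.9 → ξ₂ = 58.51 mol, ξ₁ = 267.4 mol.
Outlet amounts (n = n₀ + Σ ν·ξ):
  D: 419.4 − 1(267.4) − 1(58.51) = 93.53
  E: 344.1 − 1(267.4) − 1(58.51) = 18.23
  F: 0 + 1(267.4) = 267.4
  G: 0 + 1(58.51) = 58.51

ξ₁ = 267 mol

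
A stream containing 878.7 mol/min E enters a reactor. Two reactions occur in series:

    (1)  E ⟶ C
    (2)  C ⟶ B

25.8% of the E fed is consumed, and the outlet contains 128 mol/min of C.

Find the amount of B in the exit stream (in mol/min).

Conversion of E: E consumed = 1ξ₁ = 0.258 × 878.7 → ξ₁ = 226.7 mol/min.
C balance: n_C = 0 + 1ξ₁ − 1ξ₂ = 128 → ξ₂ = (1·226.7 − 128)/1 = 98.7 mol/min.
Outlet amounts (n = n₀ + Σ ν·ξ):
  E: 878.7 − 1(226.7) = 652
  C: 0 + 1(226.7) − 1(98.7) = 128
  B: 0 + 1(98.7) = 98.7

98.7 mol/min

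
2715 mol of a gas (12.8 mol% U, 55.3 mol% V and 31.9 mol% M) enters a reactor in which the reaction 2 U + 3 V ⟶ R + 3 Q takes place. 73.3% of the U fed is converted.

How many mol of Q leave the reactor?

U reacted = 0.733 × 347.5 = 254.7 mol; ν_U = −2, so ξ = 254.7/2 = 127.4 mol.
Outlet amounts (n = n₀ + ν ξ):
  U: 347.5 − 2(127.4) = 92.79
  V: 1501 − 3(127.4) = 1119
  R: 0 + 1(127.4) = 127.4
  Q: 0 + 3(127.4) = 382.1
  M: 866.1 (inert)

382 mol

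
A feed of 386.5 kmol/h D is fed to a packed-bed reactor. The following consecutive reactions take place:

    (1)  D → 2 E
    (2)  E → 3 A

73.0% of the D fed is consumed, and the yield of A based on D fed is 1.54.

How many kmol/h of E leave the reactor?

366 kmol/h

Conversion of D: D consumed = 1ξ₁ = 0.73 × 386.5 → ξ₁ = 282.1 kmol/h.
Yield of A: 3ξ₂ / 386.5 = 1.54 → ξ₂ = 198.4 kmol/h.
Outlet amounts (n = n₀ + Σ ν·ξ):
  D: 386.5 − 1(282.1) = 104.4
  E: 0 + 2(282.1) − 1(198.4) = 365.9
  A: 0 + 3(198.4) = 595.2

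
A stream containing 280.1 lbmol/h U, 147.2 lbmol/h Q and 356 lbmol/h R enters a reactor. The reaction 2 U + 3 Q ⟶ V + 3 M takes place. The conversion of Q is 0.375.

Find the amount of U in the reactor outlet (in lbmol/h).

Q reacted = 0.375 × 147.2 = 55.2 lbmol/h; ν_Q = −3, so ξ = 55.2/3 = 18.4 lbmol/h.
Outlet amounts (n = n₀ + ν ξ):
  U: 280.1 − 2(18.4) = 243.3
  Q: 147.2 − 3(18.4) = 92
  V: 0 + 1(18.4) = 18.4
  M: 0 + 3(18.4) = 55.2
  R: 356 (inert)

243 lbmol/h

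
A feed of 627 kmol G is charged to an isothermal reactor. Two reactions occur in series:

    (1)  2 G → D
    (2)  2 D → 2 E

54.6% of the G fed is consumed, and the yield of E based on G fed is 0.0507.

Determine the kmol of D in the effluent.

139 kmol

Conversion of G: G consumed = 2ξ₁ = 0.546 × 627 → ξ₁ = 171.2 kmol.
Yield of E: 2ξ₂ / 627 = 0.0507 → ξ₂ = 15.89 kmol.
Outlet amounts (n = n₀ + Σ ν·ξ):
  G: 627 − 2(171.2) = 284.7
  D: 0 + 1(171.2) − 2(15.89) = 139.4
  E: 0 + 2(15.89) = 31.79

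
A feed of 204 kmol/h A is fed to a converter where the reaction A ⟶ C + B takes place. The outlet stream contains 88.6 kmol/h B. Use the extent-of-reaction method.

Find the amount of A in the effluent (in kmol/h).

For B: n = n₀ + 1ξ → 88.6 = 0 + 1ξ, giving ξ = 88.6 kmol/h.
Outlet amounts (n = n₀ + ν ξ):
  A: 204 − 1(88.6) = 115.4
  C: 0 + 1(88.6) = 88.6
  B: 0 + 1(88.6) = 88.6

115 kmol/h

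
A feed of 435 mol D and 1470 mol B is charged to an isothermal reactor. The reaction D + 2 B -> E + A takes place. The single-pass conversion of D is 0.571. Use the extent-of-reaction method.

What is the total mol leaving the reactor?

1660 mol

D reacted = 0.571 × 435 = 248.4 mol; ν_D = −1, so ξ = 248.4/1 = 248.4 mol.
Outlet amounts (n = n₀ + ν ξ):
  D: 435 − 1(248.4) = 186.6
  B: 1470 − 2(248.4) = 973.2
  E: 0 + 1(248.4) = 248.4
  A: 0 + 1(248.4) = 248.4
Total out = 186.6 + 973.2 + 248.4 + 248.4 = 1657 mol.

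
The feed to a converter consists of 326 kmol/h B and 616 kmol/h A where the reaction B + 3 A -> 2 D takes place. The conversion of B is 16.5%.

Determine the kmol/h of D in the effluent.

B reacted = 0.165 × 326 = 53.79 kmol/h; ν_B = −1, so ξ = 53.79/1 = 53.79 kmol/h.
Outlet amounts (n = n₀ + ν ξ):
  B: 326 − 1(53.79) = 272.2
  A: 616 − 3(53.79) = 454.6
  D: 0 + 2(53.79) = 107.6

108 kmol/h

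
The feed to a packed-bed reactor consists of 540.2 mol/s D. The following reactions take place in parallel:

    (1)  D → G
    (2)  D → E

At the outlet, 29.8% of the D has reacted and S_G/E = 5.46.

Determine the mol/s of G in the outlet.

136 mol/s

Conversion of D: D consumed = 0.298 × 540.2 = 161 mol/s = 1ξ₁ + 1ξ₂.
Selectivity: 1ξ₁ / (1ξ₂) = 5.46 → ξ₁ = 5.46 ξ₂.
Substitute: (1·5.46 + 1) ξ₂ = 161 → ξ₂ = 24.92 mol/s, ξ₁ = 136.1 mol/s.
Outlet amounts (n = n₀ + Σ ν·ξ):
  D: 540.2 − 1(136.1) − 1(24.92) = 379.2
  G: 0 + 1(136.1) = 136.1
  E: 0 + 1(24.92) = 24.92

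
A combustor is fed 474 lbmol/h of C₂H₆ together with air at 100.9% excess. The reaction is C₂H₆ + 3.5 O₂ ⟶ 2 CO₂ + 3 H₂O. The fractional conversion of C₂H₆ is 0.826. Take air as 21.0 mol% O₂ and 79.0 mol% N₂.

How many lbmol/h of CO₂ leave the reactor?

Stoichiometric O₂ = 3.5 × 474 = 1659 lbmol/h; O₂ fed = 1659 × 2.009 = 3333 lbmol/h.
N₂ fed = 3333 × 79/21 = 12540 lbmol/h.
Fuel reacted = 0.826 × 474 → ξ = 391.5 lbmol/h.
Outlet (n = n₀ + ν ξ):
  C₂H₆: 474 − 1(391.5) = 82.48
  O₂: 3333 − 3.5(391.5) = 1963
  N₂: 12540 (inert)
  CO₂: 0 + 2(391.5) = 783
  H₂O: 0 + 3(391.5) = 1175

783 lbmol/h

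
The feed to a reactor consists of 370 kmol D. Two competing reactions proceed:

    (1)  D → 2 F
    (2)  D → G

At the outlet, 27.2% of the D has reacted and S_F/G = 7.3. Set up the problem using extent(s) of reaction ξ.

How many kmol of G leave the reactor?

Conversion of D: D consumed = 0.272 × 370 = 100.6 kmol = 1ξ₁ + 1ξ₂.
Selectivity: 2ξ₁ / (1ξ₂) = 7.3 → ξ₁ = 3.65 ξ₂.
Substitute: (1·3.65 + 1) ξ₂ = 100.6 → ξ₂ = 21.64 kmol, ξ₁ = 79 kmol.
Outlet amounts (n = n₀ + Σ ν·ξ):
  D: 370 − 1(79) − 1(21.64) = 269.4
  F: 0 + 2(79) = 158
  G: 0 + 1(21.64) = 21.64

21.6 kmol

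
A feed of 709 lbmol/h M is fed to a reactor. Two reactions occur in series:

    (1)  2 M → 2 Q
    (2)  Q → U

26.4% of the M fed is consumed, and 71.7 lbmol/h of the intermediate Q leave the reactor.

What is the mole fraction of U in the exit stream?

Conversion of M: M consumed = 2ξ₁ = 0.264 × 709 → ξ₁ = 93.59 lbmol/h.
Q balance: n_Q = 0 + 2ξ₁ − 1ξ₂ = 71.7 → ξ₂ = (2·93.59 − 71.7)/1 = 115.5 lbmol/h.
Outlet amounts (n = n₀ + Σ ν·ξ):
  M: 709 − 2(93.59) = 521.8
  Q: 0 + 2(93.59) − 1(115.5) = 71.7
  U: 0 + 1(115.5) = 115.5
Total out = 709 lbmol/h; y_U = 115.5 / 709 = 0.1629.

0.163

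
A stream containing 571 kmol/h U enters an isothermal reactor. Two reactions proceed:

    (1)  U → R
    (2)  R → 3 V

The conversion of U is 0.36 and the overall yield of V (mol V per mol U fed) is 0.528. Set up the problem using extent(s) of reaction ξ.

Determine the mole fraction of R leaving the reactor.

0.136

Conversion of U: U consumed = 1ξ₁ = 0.36 × 571 → ξ₁ = 205.6 kmol/h.
Yield of V: 3ξ₂ / 571 = 0.528 → ξ₂ = 100.5 kmol/h.
Outlet amounts (n = n₀ + Σ ν·ξ):
  U: 571 − 1(205.6) = 365.4
  R: 0 + 1(205.6) − 1(100.5) = 105.1
  V: 0 + 3(100.5) = 301.5
Total out = 772 kmol/h; y_R = 105.1 / 772 = 0.1361.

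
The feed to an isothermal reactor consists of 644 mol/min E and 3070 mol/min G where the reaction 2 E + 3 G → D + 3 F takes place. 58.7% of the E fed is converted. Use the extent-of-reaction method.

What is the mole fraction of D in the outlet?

E reacted = 0.587 × 644 = 378 mol/min; ν_E = −2, so ξ = 378/2 = 189 mol/min.
Outlet amounts (n = n₀ + ν ξ):
  E: 644 − 2(189) = 266
  G: 3070 − 3(189) = 2503
  D: 0 + 1(189) = 189
  F: 0 + 3(189) = 567
Total out = 3525 mol/min; y_D = 189 / 3525 = 0.05362.

0.0536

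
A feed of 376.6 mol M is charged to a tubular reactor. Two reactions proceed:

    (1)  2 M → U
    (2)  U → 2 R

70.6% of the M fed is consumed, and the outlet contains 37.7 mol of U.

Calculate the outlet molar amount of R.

Conversion of M: M consumed = 2ξ₁ = 0.706 × 376.6 → ξ₁ = 132.9 mol.
U balance: n_U = 0 + 1ξ₁ − 1ξ₂ = 37.7 → ξ₂ = (1·132.9 − 37.7)/1 = 95.24 mol.
Outlet amounts (n = n₀ + Σ ν·ξ):
  M: 376.6 − 2(132.9) = 110.7
  U: 0 + 1(132.9) − 1(95.24) = 37.7
  R: 0 + 2(95.24) = 190.5

190 mol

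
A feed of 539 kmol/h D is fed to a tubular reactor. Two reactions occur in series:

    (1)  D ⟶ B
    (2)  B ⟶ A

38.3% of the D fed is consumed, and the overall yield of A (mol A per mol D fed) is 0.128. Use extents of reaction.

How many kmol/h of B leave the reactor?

Conversion of D: D consumed = 1ξ₁ = 0.383 × 539 → ξ₁ = 206.4 kmol/h.
Yield of A: 1ξ₂ / 539 = 0.128 → ξ₂ = 68.99 kmol/h.
Outlet amounts (n = n₀ + Σ ν·ξ):
  D: 539 − 1(206.4) = 332.6
  B: 0 + 1(206.4) − 1(68.99) = 137.4
  A: 0 + 1(68.99) = 68.99

137 kmol/h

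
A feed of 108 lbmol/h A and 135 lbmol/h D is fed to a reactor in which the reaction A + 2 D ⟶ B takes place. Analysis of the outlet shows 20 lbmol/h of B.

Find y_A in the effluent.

0.433

For B: n = n₀ + 1ξ → 20 = 0 + 1ξ, giving ξ = 20 lbmol/h.
Outlet amounts (n = n₀ + ν ξ):
  A: 108 − 1(20) = 88
  D: 135 − 2(20) = 95
  B: 0 + 1(20) = 20
Total out = 203 lbmol/h; y_A = 88 / 203 = 0.4335.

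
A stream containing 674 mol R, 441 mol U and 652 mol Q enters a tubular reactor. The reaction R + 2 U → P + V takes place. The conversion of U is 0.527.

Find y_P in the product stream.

U reacted = 0.527 × 441 = 232.4 mol; ν_U = −2, so ξ = 232.4/2 = 116.2 mol.
Outlet amounts (n = n₀ + ν ξ):
  R: 674 − 1(116.2) = 557.8
  U: 441 − 2(116.2) = 208.6
  P: 0 + 1(116.2) = 116.2
  V: 0 + 1(116.2) = 116.2
  Q: 652 (inert)
Total out = 1651 mol; y_P = 116.2 / 1651 = 0.07039.

0.0704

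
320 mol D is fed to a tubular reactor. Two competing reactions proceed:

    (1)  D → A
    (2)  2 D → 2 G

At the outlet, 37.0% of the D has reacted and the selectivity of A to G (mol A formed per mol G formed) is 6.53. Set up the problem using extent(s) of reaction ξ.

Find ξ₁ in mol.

Conversion of D: D consumed = 0.37 × 320 = 118.4 mol = 1ξ₁ + 2ξ₂.
Selectivity: 1ξ₁ / (2ξ₂) = 6.53 → ξ₁ = 13.06 ξ₂.
Substitute: (1·13.06 + 2) ξ₂ = 118.4 → ξ₂ = 7.862 mol, ξ₁ = 102.7 mol.
Outlet amounts (n = n₀ + Σ ν·ξ):
  D: 320 − 1(102.7) − 2(7.862) = 201.6
  A: 0 + 1(102.7) = 102.7
  G: 0 + 2(7.862) = 15.72

ξ₁ = 103 mol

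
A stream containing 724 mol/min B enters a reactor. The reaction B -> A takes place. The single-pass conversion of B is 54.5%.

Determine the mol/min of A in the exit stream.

B reacted = 0.545 × 724 = 394.6 mol/min; ν_B = −1, so ξ = 394.6/1 = 394.6 mol/min.
Outlet amounts (n = n₀ + ν ξ):
  B: 724 − 1(394.6) = 329.4
  A: 0 + 1(394.6) = 394.6

395 mol/min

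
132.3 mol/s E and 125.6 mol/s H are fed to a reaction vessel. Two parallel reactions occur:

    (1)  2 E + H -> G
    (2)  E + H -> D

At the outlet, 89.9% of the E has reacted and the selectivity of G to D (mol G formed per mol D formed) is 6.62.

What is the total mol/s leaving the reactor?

139 mol/s

Conversion of E: E consumed = 0.899 × 132.3 = 118.9 mol/s = 2ξ₁ + 1ξ₂.
Selectivity: 1ξ₁ / (1ξ₂) = 6.62 → ξ₁ = 6.62 ξ₂.
Substitute: (2·6.62 + 1) ξ₂ = 118.9 → ξ₂ = 8.352 mol/s, ξ₁ = 55.29 mol/s.
Outlet amounts (n = n₀ + Σ ν·ξ):
  E: 132.3 − 2(55.29) − 1(8.352) = 13.36
  H: 125.6 − 1(55.29) − 1(8.352) = 61.95
  G: 0 + 1(55.29) = 55.29
  D: 0 + 1(8.352) = 8.352
Total out = 13.36 + 61.95 + 55.29 + 8.352 = 139 mol/s.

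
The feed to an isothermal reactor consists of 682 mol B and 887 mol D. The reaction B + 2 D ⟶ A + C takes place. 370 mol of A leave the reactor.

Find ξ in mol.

For A: n = n₀ + 1ξ → 370 = 0 + 1ξ, giving ξ = 370 mol.
Outlet amounts (n = n₀ + ν ξ):
  B: 682 − 1(370) = 312
  D: 887 − 2(370) = 147
  A: 0 + 1(370) = 370
  C: 0 + 1(370) = 370

ξ = 370 mol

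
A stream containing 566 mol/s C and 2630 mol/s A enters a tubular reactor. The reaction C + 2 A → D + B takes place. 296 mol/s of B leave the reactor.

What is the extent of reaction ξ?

For B: n = n₀ + 1ξ → 296 = 0 + 1ξ, giving ξ = 296 mol/s.
Outlet amounts (n = n₀ + ν ξ):
  C: 566 − 1(296) = 270
  A: 2630 − 2(296) = 2038
  D: 0 + 1(296) = 296
  B: 0 + 1(296) = 296

ξ = 296 mol/s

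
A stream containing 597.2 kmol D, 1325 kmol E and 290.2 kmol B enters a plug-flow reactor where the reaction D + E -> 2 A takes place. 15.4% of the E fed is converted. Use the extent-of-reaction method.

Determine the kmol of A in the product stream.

408 kmol

E reacted = 0.154 × 1325 = 204.1 kmol; ν_E = −1, so ξ = 204.1/1 = 204.1 kmol.
Outlet amounts (n = n₀ + ν ξ):
  D: 597.2 − 1(204.1) = 393.2
  E: 1325 − 1(204.1) = 1121
  A: 0 + 2(204.1) = 408.1
  B: 290.2 (inert)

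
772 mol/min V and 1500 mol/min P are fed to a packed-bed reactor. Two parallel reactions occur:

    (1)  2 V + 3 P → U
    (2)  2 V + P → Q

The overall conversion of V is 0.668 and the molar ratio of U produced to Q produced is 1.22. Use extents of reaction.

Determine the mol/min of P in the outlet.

Conversion of V: V consumed = 0.668 × 772 = 515.7 mol/min = 2ξ₁ + 2ξ₂.
Selectivity: 1ξ₁ / (1ξ₂) = 1.22 → ξ₁ = 1.22 ξ₂.
Substitute: (2·1.22 + 2) ξ₂ = 515.7 → ξ₂ = 116.1 mol/min, ξ₁ = 141.7 mol/min.
Outlet amounts (n = n₀ + Σ ν·ξ):
  V: 772 − 2(141.7) − 2(116.1) = 256.3
  P: 1500 − 3(141.7) − 1(116.1) = 958.8
  U: 0 + 1(141.7) = 141.7
  Q: 0 + 1(116.1) = 116.1

959 mol/min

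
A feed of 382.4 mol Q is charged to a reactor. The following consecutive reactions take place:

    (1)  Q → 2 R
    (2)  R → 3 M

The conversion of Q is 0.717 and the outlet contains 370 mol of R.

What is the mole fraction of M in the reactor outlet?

0.528

Conversion of Q: Q consumed = 1ξ₁ = 0.717 × 382.4 → ξ₁ = 274.2 mol.
R balance: n_R = 0 + 2ξ₁ − 1ξ₂ = 370 → ξ₂ = (2·274.2 − 370)/1 = 178.4 mol.
Outlet amounts (n = n₀ + Σ ν·ξ):
  Q: 382.4 − 1(274.2) = 108.2
  R: 0 + 2(274.2) − 1(178.4) = 370
  M: 0 + 3(178.4) = 535.1
Total out = 1013 mol; y_M = 535.1 / 1013 = 0.5281.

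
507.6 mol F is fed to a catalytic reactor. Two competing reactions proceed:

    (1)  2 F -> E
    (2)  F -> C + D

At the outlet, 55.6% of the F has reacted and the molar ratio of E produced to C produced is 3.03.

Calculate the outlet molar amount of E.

121 mol

Conversion of F: F consumed = 0.556 × 507.6 = 282.2 mol = 2ξ₁ + 1ξ₂.
Selectivity: 1ξ₁ / (1ξ₂) = 3.03 → ξ₁ = 3.03 ξ₂.
Substitute: (2·3.03 + 1) ξ₂ = 282.2 → ξ₂ = 39.98 mol, ξ₁ = 121.1 mol.
Outlet amounts (n = n₀ + Σ ν·ξ):
  F: 507.6 − 2(121.1) − 1(39.98) = 225.4
  E: 0 + 1(121.1) = 121.1
  C: 0 + 1(39.98) = 39.98
  D: 0 + 1(39.98) = 39.98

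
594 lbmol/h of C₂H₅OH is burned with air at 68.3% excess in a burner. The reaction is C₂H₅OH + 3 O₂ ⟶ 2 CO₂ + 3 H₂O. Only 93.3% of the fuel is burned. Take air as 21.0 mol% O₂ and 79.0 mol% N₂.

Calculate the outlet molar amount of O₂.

Stoichiometric O₂ = 3 × 594 = 1782 lbmol/h; O₂ fed = 1782 × 1.683 = 2999 lbmol/h.
N₂ fed = 2999 × 79/21 = 11280 lbmol/h.
Fuel reacted = 0.933 × 594 → ξ = 554.2 lbmol/h.
Outlet (n = n₀ + ν ξ):
  C₂H₅OH: 594 − 1(554.2) = 39.8
  O₂: 2999 − 3(554.2) = 1336
  N₂: 11280 (inert)
  CO₂: 0 + 2(554.2) = 1108
  H₂O: 0 + 3(554.2) = 1663

1340 lbmol/h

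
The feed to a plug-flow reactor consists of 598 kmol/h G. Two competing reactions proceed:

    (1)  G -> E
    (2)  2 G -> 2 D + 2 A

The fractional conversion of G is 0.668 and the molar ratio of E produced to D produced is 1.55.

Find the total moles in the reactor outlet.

Conversion of G: G consumed = 0.668 × 598 = 399.5 kmol/h = 1ξ₁ + 2ξ₂.
Selectivity: 1ξ₁ / (2ξ₂) = 1.55 → ξ₁ = 3.1 ξ₂.
Substitute: (1·3.1 + 2) ξ₂ = 399.5 → ξ₂ = 78.33 kmol/h, ξ₁ = 242.8 kmol/h.
Outlet amounts (n = n₀ + Σ ν·ξ):
  G: 598 − 1(242.8) − 2(78.33) = 198.5
  E: 0 + 1(242.8) = 242.8
  D: 0 + 2(78.33) = 156.7
  A: 0 + 2(78.33) = 156.7
Total out = 198.5 + 242.8 + 156.7 + 156.7 = 754.7 kmol/h.

755 kmol/h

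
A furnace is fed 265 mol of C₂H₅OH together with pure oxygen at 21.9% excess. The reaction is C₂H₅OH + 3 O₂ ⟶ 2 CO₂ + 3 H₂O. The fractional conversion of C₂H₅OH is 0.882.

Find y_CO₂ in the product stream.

0.318

Stoichiometric O₂ = 3 × 265 = 795 mol; O₂ fed = 795 × 1.219 = 969.1 mol.
Fuel reacted = 0.882 × 265 → ξ = 233.7 mol.
Outlet (n = n₀ + ν ξ):
  C₂H₅OH: 265 − 1(233.7) = 31.27
  O₂: 969.1 − 3(233.7) = 267.9
  CO₂: 0 + 2(233.7) = 467.5
  H₂O: 0 + 3(233.7) = 701.2
Total out = 1468 mol; y_CO₂ = 467.5 / 1468 = 0.3185.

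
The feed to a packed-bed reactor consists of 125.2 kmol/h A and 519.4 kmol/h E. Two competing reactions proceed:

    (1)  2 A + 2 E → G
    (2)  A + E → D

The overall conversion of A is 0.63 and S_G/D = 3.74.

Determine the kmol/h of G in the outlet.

34.8 kmol/h

Conversion of A: A consumed = 0.63 × 125.2 = 78.88 kmol/h = 2ξ₁ + 1ξ₂.
Selectivity: 1ξ₁ / (1ξ₂) = 3.74 → ξ₁ = 3.74 ξ₂.
Substitute: (2·3.74 + 1) ξ₂ = 78.88 → ξ₂ = 9.301 kmol/h, ξ₁ = 34.79 kmol/h.
Outlet amounts (n = n₀ + Σ ν·ξ):
  A: 125.2 − 2(34.79) − 1(9.301) = 46.32
  E: 519.4 − 2(34.79) − 1(9.301) = 440.5
  G: 0 + 1(34.79) = 34.79
  D: 0 + 1(9.301) = 9.301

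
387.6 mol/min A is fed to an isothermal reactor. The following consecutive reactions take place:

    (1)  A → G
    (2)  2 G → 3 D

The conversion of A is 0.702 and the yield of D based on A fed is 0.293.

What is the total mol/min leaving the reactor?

Conversion of A: A consumed = 1ξ₁ = 0.702 × 387.6 → ξ₁ = 272.1 mol/min.
Yield of D: 3ξ₂ / 387.6 = 0.293 → ξ₂ = 37.86 mol/min.
Outlet amounts (n = n₀ + Σ ν·ξ):
  A: 387.6 − 1(272.1) = 115.5
  G: 0 + 1(272.1) − 2(37.86) = 196.4
  D: 0 + 3(37.86) = 113.6
Total out = 115.5 + 196.4 + 113.6 = 425.5 mol/min.

425 mol/min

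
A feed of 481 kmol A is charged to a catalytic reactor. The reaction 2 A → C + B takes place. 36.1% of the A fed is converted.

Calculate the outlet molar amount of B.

A reacted = 0.361 × 481 = 173.6 kmol; ν_A = −2, so ξ = 173.6/2 = 86.82 kmol.
Outlet amounts (n = n₀ + ν ξ):
  A: 481 − 2(86.82) = 307.4
  C: 0 + 1(86.82) = 86.82
  B: 0 + 1(86.82) = 86.82

86.8 kmol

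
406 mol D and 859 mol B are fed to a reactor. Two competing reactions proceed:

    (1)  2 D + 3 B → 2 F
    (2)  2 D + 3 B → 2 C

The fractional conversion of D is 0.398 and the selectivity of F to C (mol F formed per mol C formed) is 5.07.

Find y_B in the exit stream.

Conversion of D: D consumed = 0.398 × 406 = 161.6 mol = 2ξ₁ + 2ξ₂.
Selectivity: 2ξ₁ / (2ξ₂) = 5.07 → ξ₁ = 5.07 ξ₂.
Substitute: (2·5.07 + 2) ξ₂ = 161.6 → ξ₂ = 13.31 mol, ξ₁ = 67.48 mol.
Outlet amounts (n = n₀ + Σ ν·ξ):
  D: 406 − 2(67.48) − 2(13.31) = 244.4
  B: 859 − 3(67.48) − 3(13.31) = 616.6
  F: 0 + 2(67.48) = 135
  C: 0 + 2(13.31) = 26.62
Total out = 1023 mol; y_B = 616.6 / 1023 = 0.603.

0.603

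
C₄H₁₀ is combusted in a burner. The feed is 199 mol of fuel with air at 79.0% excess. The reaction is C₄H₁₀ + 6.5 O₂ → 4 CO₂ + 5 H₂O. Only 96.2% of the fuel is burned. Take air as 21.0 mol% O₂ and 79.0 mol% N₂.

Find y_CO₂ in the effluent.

0.0665

Stoichiometric O₂ = 6.5 × 199 = 1294 mol; O₂ fed = 1294 × 1.790 = 2315 mol.
N₂ fed = 2315 × 79/21 = 8710 mol.
Fuel reacted = 0.962 × 199 → ξ = 191.4 mol.
Outlet (n = n₀ + ν ξ):
  C₄H₁₀: 199 − 1(191.4) = 7.562
  O₂: 2315 − 6.5(191.4) = 1071
  N₂: 8710 (inert)
  CO₂: 0 + 4(191.4) = 765.8
  H₂O: 0 + 5(191.4) = 957.2
Total out = 11510 mol; y_CO₂ = 765.8 / 11510 = 0.06652.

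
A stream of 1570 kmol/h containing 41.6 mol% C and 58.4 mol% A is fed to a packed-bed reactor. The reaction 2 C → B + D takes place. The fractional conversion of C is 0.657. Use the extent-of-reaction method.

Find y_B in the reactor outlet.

0.137

C reacted = 0.657 × 653.1 = 429.1 kmol/h; ν_C = −2, so ξ = 429.1/2 = 214.5 kmol/h.
Outlet amounts (n = n₀ + ν ξ):
  C: 653.1 − 2(214.5) = 224
  B: 0 + 1(214.5) = 214.5
  D: 0 + 1(214.5) = 214.5
  A: 916.9 (inert)
Total out = 1570 kmol/h; y_B = 214.5 / 1570 = 0.1367.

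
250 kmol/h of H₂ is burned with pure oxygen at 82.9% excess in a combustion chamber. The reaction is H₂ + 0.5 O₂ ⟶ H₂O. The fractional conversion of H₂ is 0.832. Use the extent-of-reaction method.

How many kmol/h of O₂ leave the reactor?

Stoichiometric O₂ = 0.5 × 250 = 125 kmol/h; O₂ fed = 125 × 1.829 = 228.6 kmol/h.
Fuel reacted = 0.832 × 250 → ξ = 208 kmol/h.
Outlet (n = n₀ + ν ξ):
  H₂: 250 − 1(208) = 42
  O₂: 228.6 − 0.5(208) = 124.6
  H₂O: 0 + 1(208) = 208

125 kmol/h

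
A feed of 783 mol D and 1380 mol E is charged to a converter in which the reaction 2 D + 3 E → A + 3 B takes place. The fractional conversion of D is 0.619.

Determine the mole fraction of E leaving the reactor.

D reacted = 0.619 × 783 = 484.7 mol; ν_D = −2, so ξ = 484.7/2 = 242.3 mol.
Outlet amounts (n = n₀ + ν ξ):
  D: 783 − 2(242.3) = 298.3
  E: 1380 − 3(242.3) = 653
  A: 0 + 1(242.3) = 242.3
  B: 0 + 3(242.3) = 727
Total out = 1921 mol; y_E = 653 / 1921 = 0.34.

0.34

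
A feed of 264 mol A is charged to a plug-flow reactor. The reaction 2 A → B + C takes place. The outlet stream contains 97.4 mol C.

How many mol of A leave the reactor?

For C: n = n₀ + 1ξ → 97.4 = 0 + 1ξ, giving ξ = 97.4 mol.
Outlet amounts (n = n₀ + ν ξ):
  A: 264 − 2(97.4) = 69.2
  B: 0 + 1(97.4) = 97.4
  C: 0 + 1(97.4) = 97.4

69.2 mol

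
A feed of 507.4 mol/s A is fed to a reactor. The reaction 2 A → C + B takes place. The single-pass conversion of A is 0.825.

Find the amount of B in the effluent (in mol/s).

A reacted = 0.825 × 507.4 = 418.6 mol/s; ν_A = −2, so ξ = 418.6/2 = 209.3 mol/s.
Outlet amounts (n = n₀ + ν ξ):
  A: 507.4 − 2(209.3) = 88.8
  C: 0 + 1(209.3) = 209.3
  B: 0 + 1(209.3) = 209.3

209 mol/s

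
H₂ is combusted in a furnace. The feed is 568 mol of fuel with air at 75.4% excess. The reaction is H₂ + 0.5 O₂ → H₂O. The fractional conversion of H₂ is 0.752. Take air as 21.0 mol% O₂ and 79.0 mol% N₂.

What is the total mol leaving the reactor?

Stoichiometric O₂ = 0.5 × 568 = 284 mol; O₂ fed = 284 × 1.754 = 498.1 mol.
N₂ fed = 498.1 × 79/21 = 1874 mol.
Fuel reacted = 0.752 × 568 → ξ = 427.1 mol.
Outlet (n = n₀ + ν ξ):
  H₂: 568 − 1(427.1) = 140.9
  O₂: 498.1 − 0.5(427.1) = 284.6
  N₂: 1874 (inert)
  H₂O: 0 + 1(427.1) = 427.1
Total out = 140.9 + 284.6 + 1874 + 427.1 = 2727 mol.

2730 mol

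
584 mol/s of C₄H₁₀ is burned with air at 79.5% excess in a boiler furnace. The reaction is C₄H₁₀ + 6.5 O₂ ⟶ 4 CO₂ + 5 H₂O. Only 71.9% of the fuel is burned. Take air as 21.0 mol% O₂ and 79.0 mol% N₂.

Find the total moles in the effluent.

33700 mol/s

Stoichiometric O₂ = 6.5 × 584 = 3796 mol/s; O₂ fed = 3796 × 1.795 = 6814 mol/s.
N₂ fed = 6814 × 79/21 = 25630 mol/s.
Fuel reacted = 0.719 × 584 → ξ = 419.9 mol/s.
Outlet (n = n₀ + ν ξ):
  C₄H₁₀: 584 − 1(419.9) = 164.1
  O₂: 6814 − 6.5(419.9) = 4084
  N₂: 25630 (inert)
  CO₂: 0 + 4(419.9) = 1680
  H₂O: 0 + 5(419.9) = 2099
Total out = 164.1 + 4084 + 25630 + 1680 + 2099 = 33660 mol/s.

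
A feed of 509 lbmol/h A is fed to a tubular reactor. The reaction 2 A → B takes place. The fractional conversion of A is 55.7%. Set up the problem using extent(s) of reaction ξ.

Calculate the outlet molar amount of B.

A reacted = 0.557 × 509 = 283.5 lbmol/h; ν_A = −2, so ξ = 283.5/2 = 141.8 lbmol/h.
Outlet amounts (n = n₀ + ν ξ):
  A: 509 − 2(141.8) = 225.5
  B: 0 + 1(141.8) = 141.8

142 lbmol/h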